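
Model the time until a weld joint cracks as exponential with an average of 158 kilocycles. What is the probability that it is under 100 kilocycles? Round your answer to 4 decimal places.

The rate is λ = 1/158 = 0.00632911 per kilocycle.
P(X ≤ 100) = 1 − e^(−λ·100) = 1 − e^(−0.63291) ≈ 0.4690.

0.4690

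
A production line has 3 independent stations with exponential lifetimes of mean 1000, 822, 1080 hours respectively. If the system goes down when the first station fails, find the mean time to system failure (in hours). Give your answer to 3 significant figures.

318

The first failure time is exponential with rate Σλ_i = 1/1000 + 1/822 + 1/1080 = 0.00314247 per hour.
E[min] = 1/Σλ = 1/0.00314247 = 318.221 hours.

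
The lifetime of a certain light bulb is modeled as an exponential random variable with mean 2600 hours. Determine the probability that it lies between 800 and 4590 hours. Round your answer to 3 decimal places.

The rate is λ = 1/2600 = 0.000384615 per hour.
P(800 < X < 4590) = e^(−λ·800) − e^(−λ·4590) = 0.73514 − 0.17112 ≈ 0.564.

0.564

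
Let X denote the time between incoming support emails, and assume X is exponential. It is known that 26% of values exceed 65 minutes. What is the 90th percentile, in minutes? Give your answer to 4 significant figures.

e^(−λ·65) = 0.26 ⇒ λ = −ln(0.26)/65 = 0.0207242.
90th percentile: 1 − e^(−λt) = 0.9, t = −ln(0.1)/λ = 111.106 minutes.

111.1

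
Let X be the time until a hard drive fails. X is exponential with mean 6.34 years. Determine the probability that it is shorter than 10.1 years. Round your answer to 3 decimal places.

0.797

The rate is λ = 1/6.34 = 0.157729 per year.
P(X ≤ 10.1) = 1 − e^(−λ·10.1) = 1 − e^(−1.5931) ≈ 0.797.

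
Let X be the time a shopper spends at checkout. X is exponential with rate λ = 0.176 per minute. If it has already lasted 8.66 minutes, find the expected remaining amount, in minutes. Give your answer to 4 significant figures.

By memorylessness, the remaining amount past any threshold is again Exp(λ) with mean 1/λ = 5.68182 minutes.

5.682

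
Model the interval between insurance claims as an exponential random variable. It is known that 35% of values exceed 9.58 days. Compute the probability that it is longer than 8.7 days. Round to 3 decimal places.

0.385

e^(−λ·9.58) = 0.35 ⇒ λ = −ln(0.35)/9.58 = 0.109585.
P(X > 8.7) = e^(−0.109585·8.7) = e^(−0.95339) ≈ 0.385.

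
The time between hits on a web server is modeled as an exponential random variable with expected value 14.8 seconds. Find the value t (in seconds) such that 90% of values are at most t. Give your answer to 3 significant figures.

The rate is λ = 1/14.8 = 0.0675676 per second.
Set 1 − e^(−λt) = 0.9, so t = −ln(0.1)/λ = 2.3026/0.0675676 ≈ 34.0783 seconds.

34.1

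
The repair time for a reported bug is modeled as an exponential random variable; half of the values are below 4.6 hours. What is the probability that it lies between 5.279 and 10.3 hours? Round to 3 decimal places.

0.240

For an exponential, median = ln(2)/λ, so λ = ln 2 / 4.6 = 0.150684 per hour.
P(5.279 < X < 10.3) = e^(−λ·5.279) − e^(−λ·10.3) = 0.45137 − 0.21181 ≈ 0.240.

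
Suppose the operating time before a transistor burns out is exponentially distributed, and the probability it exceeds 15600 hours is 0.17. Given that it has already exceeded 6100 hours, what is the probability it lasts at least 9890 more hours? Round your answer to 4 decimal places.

0.3252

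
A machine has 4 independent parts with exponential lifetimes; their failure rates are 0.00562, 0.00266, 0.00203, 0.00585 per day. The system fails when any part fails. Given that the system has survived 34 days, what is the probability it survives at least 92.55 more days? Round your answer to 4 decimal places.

0.2241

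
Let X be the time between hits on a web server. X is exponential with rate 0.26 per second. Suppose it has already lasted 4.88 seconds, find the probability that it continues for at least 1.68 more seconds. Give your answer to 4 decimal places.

0.6461

The exponential is memoryless, so the remaining time is again Exp(λ): the condition X > 4.88 is irrelevant.
P(X > 1.68) = e^(−0.4368) ≈ 0.6461.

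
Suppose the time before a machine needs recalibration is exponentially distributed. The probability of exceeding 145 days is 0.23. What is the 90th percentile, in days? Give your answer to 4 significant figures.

227.2

e^(−λ·145) = 0.23 ⇒ λ = −ln(0.23)/145 = 0.0101357.
90th percentile: 1 − e^(−λt) = 0.9, t = −ln(0.1)/λ = 227.176 days.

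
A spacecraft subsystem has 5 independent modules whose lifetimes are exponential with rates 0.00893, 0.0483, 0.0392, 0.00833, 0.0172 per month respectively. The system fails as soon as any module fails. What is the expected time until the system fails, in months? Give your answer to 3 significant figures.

8.20

The time to first failure is exponential with rate Σλ = 0.00893 + 0.0483 + 0.0392 + 0.00833 + 0.0172 = 0.12196.
E[min] = 1/Σλ = 1/0.12196 = 8.19941 months.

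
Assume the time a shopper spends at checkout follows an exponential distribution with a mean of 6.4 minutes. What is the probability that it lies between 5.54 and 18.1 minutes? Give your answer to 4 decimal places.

0.3617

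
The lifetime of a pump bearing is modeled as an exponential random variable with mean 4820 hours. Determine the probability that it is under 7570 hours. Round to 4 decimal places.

The rate is λ = 1/4820 = 0.000207469 per hour.
P(X ≤ 7570) = 1 − e^(−λ·7570) = 1 − e^(−1.5705) ≈ 0.7921.

0.7921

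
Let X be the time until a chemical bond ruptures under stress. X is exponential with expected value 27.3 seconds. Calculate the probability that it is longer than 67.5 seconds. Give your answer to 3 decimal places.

0.084

The rate is λ = 1/27.3 = 0.03663 per second.
P(X > 67.5) = e^(−λ·67.5) = e^(−2.4725) ≈ 0.084.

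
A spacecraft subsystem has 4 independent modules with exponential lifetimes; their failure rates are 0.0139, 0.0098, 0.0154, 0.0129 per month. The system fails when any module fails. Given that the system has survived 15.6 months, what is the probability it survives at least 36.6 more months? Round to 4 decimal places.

Time to first failure ~ Exp(Σλ) with Σλ = 0.052.
By memorylessness, P(T > 15.6+36.6 | T > 15.6) = P(T > 36.6) = e^(−0.052·36.6) ≈ 0.1491.

0.1491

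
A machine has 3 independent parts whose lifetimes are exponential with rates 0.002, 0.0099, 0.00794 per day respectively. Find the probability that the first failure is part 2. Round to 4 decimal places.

The time to first failure is exponential with rate Σλ = 0.002 + 0.0099 + 0.00794 = 0.01984.
P(part 2 first) = λ_2/Σλ = 0.0099/0.01984 ≈ 0.4990.

0.4990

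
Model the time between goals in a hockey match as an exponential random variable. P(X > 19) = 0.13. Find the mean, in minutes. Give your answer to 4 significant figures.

e^(−λ·19) = 0.13 ⇒ λ = −ln(0.13)/19 = 0.10738.
Mean = 1/λ = 9.31272 minutes.

9.313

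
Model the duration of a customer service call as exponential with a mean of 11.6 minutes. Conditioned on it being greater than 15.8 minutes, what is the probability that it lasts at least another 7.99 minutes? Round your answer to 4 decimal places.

0.5022

The rate is λ = 1/11.6 = 0.0862069 per minute.
The exponential is memoryless, so the remaining time is again Exp(λ): the condition X > 15.8 is irrelevant.
P(X > 7.99) = e^(−0.68879) ≈ 0.5022.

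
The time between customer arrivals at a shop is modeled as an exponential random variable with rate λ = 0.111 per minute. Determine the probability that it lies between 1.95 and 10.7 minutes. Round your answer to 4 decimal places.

0.5005

P(1.95 < X < 10.7) = e^(−λ·1.95) − e^(−λ·10.7) = 0.80537 − 0.30492 ≈ 0.5005.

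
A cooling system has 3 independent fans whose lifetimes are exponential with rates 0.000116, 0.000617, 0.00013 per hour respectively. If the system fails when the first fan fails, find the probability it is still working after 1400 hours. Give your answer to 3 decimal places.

The time to first failure is exponential with rate Σλ = 0.000116 + 0.000617 + 0.00013 = 0.000863.
P(min > 1400) = e^(−0.000863·1400) = e^(−1.2082) ≈ 0.299.

0.299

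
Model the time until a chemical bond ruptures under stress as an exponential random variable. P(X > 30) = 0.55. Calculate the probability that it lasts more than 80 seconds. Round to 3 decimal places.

0.203

e^(−λ·30) = 0.55 ⇒ λ = −ln(0.55)/30 = 0.0199279.
P(X > 80) = e^(−0.0199279·80) = e^(−1.5942) ≈ 0.203.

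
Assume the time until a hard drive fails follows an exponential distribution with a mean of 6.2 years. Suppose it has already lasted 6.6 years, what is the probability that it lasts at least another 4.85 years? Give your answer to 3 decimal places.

The rate is λ = 1/6.2 = 0.16129 per year.
P(X > s+t | X > s) = e^(−λ(s+t))/e^(−λs) = e^(−λt), independent of s = 6.6.
P(X > 4.85) = e^(−0.78226) ≈ 0.457.

0.457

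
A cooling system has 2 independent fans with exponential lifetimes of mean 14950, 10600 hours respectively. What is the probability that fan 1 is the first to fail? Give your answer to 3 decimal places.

0.415

Rates: λ_i = 1/mean_i → 0.0000668896, 0.0000943396; Σλ = 0.000161229.
P(fan 1 first) = λ_1/Σλ = 0.0000668896/0.000161229 ≈ 0.415.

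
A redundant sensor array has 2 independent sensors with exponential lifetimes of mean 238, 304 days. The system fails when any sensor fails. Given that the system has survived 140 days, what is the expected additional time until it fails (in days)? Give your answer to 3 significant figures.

133

First-failure rate Σλ = 1/238 + 1/304 = 0.00749115.
By memorylessness the expected residual is 1/Σλ = 133.491 days, regardless of the 140 already elapsed.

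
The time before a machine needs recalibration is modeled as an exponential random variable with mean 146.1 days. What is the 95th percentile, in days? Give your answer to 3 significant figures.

438

The rate is λ = 1/146.1 = 0.00684463 per day.
Set 1 − e^(−λt) = 0.95, so t = −ln(0.05)/λ = 2.9957/0.00684463 ≈ 437.676 days.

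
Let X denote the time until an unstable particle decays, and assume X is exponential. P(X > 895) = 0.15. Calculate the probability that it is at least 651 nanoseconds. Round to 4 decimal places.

e^(−λ·895) = 0.15 ⇒ λ = −ln(0.15)/895 = 0.00211969.
P(X > 651) = e^(−0.00211969·651) = e^(−1.3799) ≈ 0.2516.

0.2516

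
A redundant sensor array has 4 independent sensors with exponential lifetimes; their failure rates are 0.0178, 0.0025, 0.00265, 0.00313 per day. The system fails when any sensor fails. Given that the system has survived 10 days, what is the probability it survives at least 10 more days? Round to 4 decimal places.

Time to first failure ~ Exp(Σλ) with Σλ = 0.02608.
By memorylessness, P(T > 10+10 | T > 10) = P(T > 10) = e^(−0.02608·10) ≈ 0.7704.

0.7704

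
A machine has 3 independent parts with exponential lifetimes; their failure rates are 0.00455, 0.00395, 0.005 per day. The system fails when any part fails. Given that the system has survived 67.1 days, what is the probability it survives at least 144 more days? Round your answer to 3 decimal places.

0.143

Time to first failure ~ Exp(Σλ) with Σλ = 0.0135.
By memorylessness, P(T > 67.1+144 | T > 67.1) = P(T > 144) = e^(−0.0135·144) ≈ 0.143.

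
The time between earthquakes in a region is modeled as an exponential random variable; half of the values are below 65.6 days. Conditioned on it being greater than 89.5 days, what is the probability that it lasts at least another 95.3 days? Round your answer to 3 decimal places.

For an exponential, median = ln(2)/λ, so λ = ln 2 / 65.6 = 0.0105663 per day.
The exponential is memoryless, so the remaining time is again Exp(λ): the condition X > 89.5 is irrelevant.
P(X > 95.3) = e^(−1.007) ≈ 0.365.

0.365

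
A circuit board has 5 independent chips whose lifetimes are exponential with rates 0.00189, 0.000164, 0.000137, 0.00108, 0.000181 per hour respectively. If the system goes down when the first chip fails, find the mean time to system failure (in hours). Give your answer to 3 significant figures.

290

The time to first failure is exponential with rate Σλ = 0.00189 + 0.000164 + 0.000137 + 0.00108 + 0.000181 = 0.003452.
E[min] = 1/Σλ = 1/0.003452 = 289.687 hours.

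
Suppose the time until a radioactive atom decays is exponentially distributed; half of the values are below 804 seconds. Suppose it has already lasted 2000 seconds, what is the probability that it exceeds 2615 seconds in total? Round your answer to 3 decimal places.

For an exponential, median = ln(2)/λ, so λ = ln 2 / 804 = 0.000862123 per second.
By the memoryless property, P(X > 2000+615 | X > 2000) = P(X > 615).
P(X > 615) = e^(−0.53021) ≈ 0.588.

0.588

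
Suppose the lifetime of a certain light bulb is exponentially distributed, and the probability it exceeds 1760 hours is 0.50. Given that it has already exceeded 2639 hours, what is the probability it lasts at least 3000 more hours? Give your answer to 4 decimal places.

0.3068

From e^(−λ·1760) = 0.50, λ = −ln(0.50)/1760 = 0.000393834.
Memoryless: P(X > 2639+3000 | X > 2639) = P(X > 3000) = e^(−0.000393834·3000) ≈ 0.3068.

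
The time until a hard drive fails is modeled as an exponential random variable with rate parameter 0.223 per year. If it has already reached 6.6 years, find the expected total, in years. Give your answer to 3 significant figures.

By memorylessness, E[X | X > 6.6] = 6.6 + 1/λ = 6.6 + 4.4843 = 11.0843 years.

11.1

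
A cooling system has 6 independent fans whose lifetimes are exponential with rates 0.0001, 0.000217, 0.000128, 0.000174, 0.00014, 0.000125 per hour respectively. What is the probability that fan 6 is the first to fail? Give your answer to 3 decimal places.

The time to first failure is exponential with rate Σλ = 0.0001 + 0.000217 + 0.000128 + 0.000174 + 0.00014 + 0.000125 = 0.000884.
P(fan 6 first) = λ_6/Σλ = 0.000125/0.000884 ≈ 0.141.

0.141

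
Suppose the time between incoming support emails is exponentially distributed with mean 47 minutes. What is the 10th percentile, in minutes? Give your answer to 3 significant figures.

The rate is λ = 1/47 = 0.0212766 per minute.
Set 1 − e^(−λt) = 0.1, so t = −ln(0.9)/λ = 0.10536/0.0212766 ≈ 4.95194 minutes.

4.95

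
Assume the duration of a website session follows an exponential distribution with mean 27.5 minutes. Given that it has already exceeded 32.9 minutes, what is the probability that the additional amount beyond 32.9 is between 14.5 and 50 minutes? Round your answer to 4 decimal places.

0.4279

The rate is λ = 1/27.5 = 0.0363636 per minute.
Memoryless: the residual past 32.9 is again Exp(λ).
P(14.5 < residual < 50) = e^(−λ·14.5) − e^(−λ·50) = 0.59021 − 0.16232 ≈ 0.4279.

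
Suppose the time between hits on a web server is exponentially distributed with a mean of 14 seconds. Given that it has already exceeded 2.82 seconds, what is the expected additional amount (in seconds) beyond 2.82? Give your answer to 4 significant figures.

14.00

The rate is λ = 1/14 = 0.0714286 per second.
By memorylessness, the remaining amount past any threshold is again Exp(λ) with mean 1/λ = 14 seconds.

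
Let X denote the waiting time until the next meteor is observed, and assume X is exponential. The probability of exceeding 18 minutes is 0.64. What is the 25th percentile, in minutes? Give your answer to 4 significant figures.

11.60

e^(−λ·18) = 0.64 ⇒ λ = −ln(0.64)/18 = 0.0247937.
25th percentile: 1 − e^(−λt) = 0.25, t = −ln(0.75)/λ = 11.603 minutes.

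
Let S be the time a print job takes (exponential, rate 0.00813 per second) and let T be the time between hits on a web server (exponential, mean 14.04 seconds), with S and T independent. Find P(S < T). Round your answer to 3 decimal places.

0.102

λ_1 = 0.00813, λ_2 = 1/14.04 = 0.0712251.
For independent exponentials, P(S < T) = λ_1/(λ_1+λ_2) = 0.00813/0.0793551 ≈ 0.102.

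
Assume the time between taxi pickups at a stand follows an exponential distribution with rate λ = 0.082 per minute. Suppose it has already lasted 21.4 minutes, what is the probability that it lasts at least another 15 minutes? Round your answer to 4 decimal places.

0.2923

P(X > s+t | X > s) = e^(−λ(s+t))/e^(−λs) = e^(−λt), independent of s = 21.4.
P(X > 15) = e^(−1.23) ≈ 0.2923.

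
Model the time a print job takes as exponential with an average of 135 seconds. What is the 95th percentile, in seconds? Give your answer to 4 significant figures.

The rate is λ = 1/135 = 0.00740741 per second.
Set 1 − e^(−λt) = 0.95, so t = −ln(0.05)/λ = 2.9957/0.00740741 ≈ 404.424 seconds.

404.4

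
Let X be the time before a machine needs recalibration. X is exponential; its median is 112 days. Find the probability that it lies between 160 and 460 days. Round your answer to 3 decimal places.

For an exponential, median = ln(2)/λ, so λ = ln 2 / 112 = 0.00618881 per day.
P(160 < X < 460) = e^(−λ·160) − e^(−λ·460) = 0.37150 − 0.05803 ≈ 0.313.

0.313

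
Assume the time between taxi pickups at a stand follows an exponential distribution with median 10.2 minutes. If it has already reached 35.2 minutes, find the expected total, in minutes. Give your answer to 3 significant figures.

For an exponential, median = ln(2)/λ, so λ = ln 2 / 10.2 = 0.0679556 per minute.
By memorylessness, E[X | X > 35.2] = 35.2 + 1/λ = 35.2 + 14.7155 = 49.9155 minutes.

49.9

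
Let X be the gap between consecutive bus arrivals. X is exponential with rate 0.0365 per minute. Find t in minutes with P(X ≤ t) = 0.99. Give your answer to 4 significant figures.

Set 1 − e^(−λt) = 0.99, so t = −ln(0.01)/λ = 4.6052/0.0365 ≈ 126.169 minutes.

126.2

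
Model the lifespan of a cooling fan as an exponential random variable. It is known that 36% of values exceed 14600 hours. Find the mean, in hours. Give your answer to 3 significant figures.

e^(−λ·14600) = 0.36 ⇒ λ = −ln(0.36)/14600 = 0.0000699761.
Mean = 1/λ = 14290.6 hours.

14300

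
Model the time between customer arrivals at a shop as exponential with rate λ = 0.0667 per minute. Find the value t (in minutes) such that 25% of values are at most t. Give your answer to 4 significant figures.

Set 1 − e^(−λt) = 0.25, so t = −ln(0.75)/λ = 0.28768/0.0667 ≈ 4.31307 minutes.

4.313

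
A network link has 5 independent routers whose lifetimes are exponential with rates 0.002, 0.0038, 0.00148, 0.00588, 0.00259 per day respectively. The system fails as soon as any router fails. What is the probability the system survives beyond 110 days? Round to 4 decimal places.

The time to first failure is exponential with rate Σλ = 0.002 + 0.0038 + 0.00148 + 0.00588 + 0.00259 = 0.01575.
P(min > 110) = e^(−0.01575·110) = e^(−1.7325) ≈ 0.1768.

0.1768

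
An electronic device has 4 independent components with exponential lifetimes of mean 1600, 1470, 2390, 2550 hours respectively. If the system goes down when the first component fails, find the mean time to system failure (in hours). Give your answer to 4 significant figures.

472.6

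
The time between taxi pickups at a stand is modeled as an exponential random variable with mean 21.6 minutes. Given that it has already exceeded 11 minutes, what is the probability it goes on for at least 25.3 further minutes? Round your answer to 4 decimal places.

0.3100

The rate is λ = 1/21.6 = 0.0462963 per minute.
The exponential is memoryless, so the remaining time is again Exp(λ): the condition X > 11 is irrelevant.
P(X > 25.3) = e^(−1.1713) ≈ 0.3100.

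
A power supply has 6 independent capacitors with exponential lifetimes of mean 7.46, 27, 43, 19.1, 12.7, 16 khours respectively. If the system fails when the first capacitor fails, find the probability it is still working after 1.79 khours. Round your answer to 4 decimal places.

0.4994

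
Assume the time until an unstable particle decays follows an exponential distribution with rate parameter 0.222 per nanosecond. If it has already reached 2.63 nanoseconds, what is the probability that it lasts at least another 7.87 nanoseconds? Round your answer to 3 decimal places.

P(X > s+t | X > s) = e^(−λ(s+t))/e^(−λs) = e^(−λt), independent of s = 2.63.
P(X > 7.87) = e^(−1.7471) ≈ 0.174.

0.174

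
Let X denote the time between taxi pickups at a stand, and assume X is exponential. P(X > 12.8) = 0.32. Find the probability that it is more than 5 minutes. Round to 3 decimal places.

0.641

e^(−λ·12.8) = 0.32 ⇒ λ = −ln(0.32)/12.8 = 0.0890183.
P(X > 5) = e^(−0.0890183·5) = e^(−0.44509) ≈ 0.641.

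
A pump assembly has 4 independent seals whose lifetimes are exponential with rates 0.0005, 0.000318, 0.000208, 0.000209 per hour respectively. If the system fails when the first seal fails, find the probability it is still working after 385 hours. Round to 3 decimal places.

0.622

The time to first failure is exponential with rate Σλ = 0.0005 + 0.000318 + 0.000208 + 0.000209 = 0.001235.
P(min > 385) = e^(−0.001235·385) = e^(−0.47547) ≈ 0.622.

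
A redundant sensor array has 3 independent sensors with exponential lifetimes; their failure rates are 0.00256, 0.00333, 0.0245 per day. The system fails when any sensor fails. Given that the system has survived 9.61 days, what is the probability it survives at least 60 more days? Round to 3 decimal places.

0.161

Time to first failure ~ Exp(Σλ) with Σλ = 0.03039.
By memorylessness, P(T > 9.61+60 | T > 9.61) = P(T > 60) = e^(−0.03039·60) ≈ 0.161.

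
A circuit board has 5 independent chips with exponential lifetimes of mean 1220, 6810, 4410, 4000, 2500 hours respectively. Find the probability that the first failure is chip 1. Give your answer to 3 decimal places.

0.445

Rates: λ_i = 1/mean_i → 0.000819672, 0.000146843, 0.000226757, 0.00025, 0.0004; Σλ = 0.00184327.
P(chip 1 first) = λ_1/Σλ = 0.000819672/0.00184327 ≈ 0.445.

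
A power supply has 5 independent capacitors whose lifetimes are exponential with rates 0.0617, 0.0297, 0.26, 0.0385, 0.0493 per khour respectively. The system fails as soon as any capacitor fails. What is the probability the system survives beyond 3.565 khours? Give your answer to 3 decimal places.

0.209

The time to first failure is exponential with rate Σλ = 0.0617 + 0.0297 + 0.26 + 0.0385 + 0.0493 = 0.4392.
P(min > 3.565) = e^(−0.4392·3.565) = e^(−1.5657) ≈ 0.209.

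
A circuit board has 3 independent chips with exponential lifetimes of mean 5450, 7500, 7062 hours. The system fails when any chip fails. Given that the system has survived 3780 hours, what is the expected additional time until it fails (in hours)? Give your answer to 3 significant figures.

First-failure rate Σλ = 1/5450 + 1/7500 + 1/7062 = 0.000458423.
By memorylessness the expected residual is 1/Σλ = 2181.39 hours, regardless of the 3780 already elapsed.

2180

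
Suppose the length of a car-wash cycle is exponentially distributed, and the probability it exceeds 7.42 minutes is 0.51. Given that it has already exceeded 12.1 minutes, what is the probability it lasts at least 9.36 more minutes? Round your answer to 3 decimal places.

From e^(−λ·7.42) = 0.51, λ = −ln(0.51)/7.42 = 0.0907472.
Memoryless: P(X > 12.1+9.36 | X > 12.1) = P(X > 9.36) = e^(−0.0907472·9.36) ≈ 0.428.

0.428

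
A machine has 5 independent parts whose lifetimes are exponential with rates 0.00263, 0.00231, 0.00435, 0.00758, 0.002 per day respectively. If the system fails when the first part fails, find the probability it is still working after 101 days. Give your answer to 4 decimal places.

0.1487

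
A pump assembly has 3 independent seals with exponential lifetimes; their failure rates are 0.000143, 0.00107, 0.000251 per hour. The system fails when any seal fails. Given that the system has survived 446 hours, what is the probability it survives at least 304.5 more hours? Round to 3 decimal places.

Time to first failure ~ Exp(Σλ) with Σλ = 0.001464.
By memorylessness, P(T > 446+304.5 | T > 446) = P(T > 304.5) = e^(−0.001464·304.5) ≈ 0.640.

0.640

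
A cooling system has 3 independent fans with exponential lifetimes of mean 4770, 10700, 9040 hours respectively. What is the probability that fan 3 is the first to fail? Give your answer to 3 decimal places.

0.267

Rates: λ_i = 1/mean_i → 0.000209644, 0.0000934579, 0.000110619; Σλ = 0.000413721.
P(fan 3 first) = λ_3/Σλ = 0.000110619/0.000413721 ≈ 0.267.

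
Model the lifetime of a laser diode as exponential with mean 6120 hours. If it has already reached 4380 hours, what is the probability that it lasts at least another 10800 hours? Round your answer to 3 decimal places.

0.171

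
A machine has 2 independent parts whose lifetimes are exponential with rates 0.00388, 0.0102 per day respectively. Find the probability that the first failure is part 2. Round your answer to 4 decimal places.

0.7244

The time to first failure is exponential with rate Σλ = 0.00388 + 0.0102 = 0.01408.
P(part 2 first) = λ_2/Σλ = 0.0102/0.01408 ≈ 0.7244.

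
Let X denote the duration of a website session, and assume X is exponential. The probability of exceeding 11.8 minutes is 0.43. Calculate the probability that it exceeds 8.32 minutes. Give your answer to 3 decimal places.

e^(−λ·11.8) = 0.43 ⇒ λ = −ln(0.43)/11.8 = 0.0715229.
P(X > 8.32) = e^(−0.0715229·8.32) = e^(−0.59507) ≈ 0.552.

0.552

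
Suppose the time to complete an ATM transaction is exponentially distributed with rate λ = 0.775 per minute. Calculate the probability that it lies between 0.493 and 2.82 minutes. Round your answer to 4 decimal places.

0.5700

P(0.493 < X < 2.82) = e^(−λ·0.493) − e^(−λ·2.82) = 0.68244 − 0.11242 ≈ 0.5700.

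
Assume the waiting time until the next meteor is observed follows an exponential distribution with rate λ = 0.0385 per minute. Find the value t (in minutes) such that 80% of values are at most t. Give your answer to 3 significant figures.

Set 1 − e^(−λt) = 0.8, so t = −ln(0.2)/λ = 1.6094/0.0385 ≈ 41.8036 minutes.

41.8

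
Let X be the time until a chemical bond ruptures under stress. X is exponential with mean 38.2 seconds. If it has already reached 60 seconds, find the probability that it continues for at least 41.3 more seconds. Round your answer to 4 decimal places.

The rate is λ = 1/38.2 = 0.026178 per second.
The exponential is memoryless, so the remaining time is again Exp(λ): the condition X > 60 is irrelevant.
P(X > 41.3) = e^(−1.0812) ≈ 0.3392.

0.3392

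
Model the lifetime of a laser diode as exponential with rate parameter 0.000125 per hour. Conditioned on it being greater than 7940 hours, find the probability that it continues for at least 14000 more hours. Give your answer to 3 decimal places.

0.174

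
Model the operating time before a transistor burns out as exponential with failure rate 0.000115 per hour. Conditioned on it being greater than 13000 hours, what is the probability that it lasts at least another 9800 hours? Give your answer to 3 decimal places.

By the memoryless property, P(X > 13000+9800 | X > 13000) = P(X > 9800).
P(X > 9800) = e^(−1.127) ≈ 0.324.

0.324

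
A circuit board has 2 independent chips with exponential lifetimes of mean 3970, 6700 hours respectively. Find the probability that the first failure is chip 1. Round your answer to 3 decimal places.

0.628

Rates: λ_i = 1/mean_i → 0.000251889, 0.000149254; Σλ = 0.000401143.
P(chip 1 first) = λ_1/Σλ = 0.000251889/0.000401143 ≈ 0.628.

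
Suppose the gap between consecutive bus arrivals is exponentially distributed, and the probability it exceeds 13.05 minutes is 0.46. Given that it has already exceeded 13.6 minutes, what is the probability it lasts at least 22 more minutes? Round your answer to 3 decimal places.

0.270

From e^(−λ·13.05) = 0.46, λ = −ln(0.46)/13.05 = 0.0595041.
Memoryless: P(X > 13.6+22 | X > 13.6) = P(X > 22) = e^(−0.0595041·22) ≈ 0.270.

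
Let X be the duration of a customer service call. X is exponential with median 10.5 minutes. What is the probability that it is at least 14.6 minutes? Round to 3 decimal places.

0.381

For an exponential, median = ln(2)/λ, so λ = ln 2 / 10.5 = 0.066014 per minute.
P(X > 14.6) = e^(−λ·14.6) = e^(−0.9638) ≈ 0.381.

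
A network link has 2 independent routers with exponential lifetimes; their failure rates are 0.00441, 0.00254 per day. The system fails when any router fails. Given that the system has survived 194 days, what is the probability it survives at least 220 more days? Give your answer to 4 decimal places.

Time to first failure ~ Exp(Σλ) with Σλ = 0.00695.
By memorylessness, P(T > 194+220 | T > 194) = P(T > 220) = e^(−0.00695·220) ≈ 0.2168.

0.2168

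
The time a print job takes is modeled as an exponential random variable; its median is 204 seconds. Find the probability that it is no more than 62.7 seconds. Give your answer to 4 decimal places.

0.1919

For an exponential, median = ln(2)/λ, so λ = ln 2 / 204 = 0.00339778 per second.
P(X ≤ 62.7) = 1 − e^(−λ·62.7) = 1 − e^(−0.21304) ≈ 0.1919.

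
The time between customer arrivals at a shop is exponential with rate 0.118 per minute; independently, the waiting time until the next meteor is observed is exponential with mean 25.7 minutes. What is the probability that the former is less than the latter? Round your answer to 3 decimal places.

λ_1 = 0.118, λ_2 = 1/25.7 = 0.0389105.
For independent exponentials, P(the former < the latter) = λ_1/(λ_1+λ_2) = 0.118/0.156911 ≈ 0.752.

0.752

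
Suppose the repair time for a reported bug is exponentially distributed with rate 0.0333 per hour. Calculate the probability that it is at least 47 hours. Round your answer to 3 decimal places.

0.209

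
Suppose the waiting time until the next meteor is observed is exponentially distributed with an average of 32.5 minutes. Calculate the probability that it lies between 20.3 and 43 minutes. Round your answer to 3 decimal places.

The rate is λ = 1/32.5 = 0.0307692 per minute.
P(20.3 < X < 43) = e^(−λ·20.3) − e^(−λ·43) = 0.53547 − 0.26631 ≈ 0.269.

0.269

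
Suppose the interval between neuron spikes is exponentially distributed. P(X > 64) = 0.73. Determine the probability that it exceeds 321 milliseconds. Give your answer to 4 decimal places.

0.2063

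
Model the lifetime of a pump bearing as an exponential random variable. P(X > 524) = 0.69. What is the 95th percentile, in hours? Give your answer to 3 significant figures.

4230

e^(−λ·524) = 0.69 ⇒ λ = −ln(0.69)/524 = 0.000708137.
95th percentile: 1 − e^(−λt) = 0.95, t = −ln(0.05)/λ = 4230.44 hours.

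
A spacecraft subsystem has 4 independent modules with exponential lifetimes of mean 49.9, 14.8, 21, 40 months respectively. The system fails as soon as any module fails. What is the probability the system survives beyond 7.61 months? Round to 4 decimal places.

0.2954

The first failure time is exponential with rate Σλ_i = 1/49.9 + 1/14.8 + 1/21 + 1/40 = 0.160227 per month.
P(min > 7.61) = e^(−0.160227·7.61) = e^(−1.2193) ≈ 0.2954.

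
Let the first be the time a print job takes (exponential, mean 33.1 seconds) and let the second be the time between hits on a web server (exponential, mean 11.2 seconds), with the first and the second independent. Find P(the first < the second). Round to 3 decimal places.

0.253

λ_1 = 1/33.1 = 0.0302115, λ_2 = 1/11.2 = 0.0892857.
For independent exponentials, P(the first < the second) = λ_1/(λ_1+λ_2) = 0.0302115/0.119497 ≈ 0.253.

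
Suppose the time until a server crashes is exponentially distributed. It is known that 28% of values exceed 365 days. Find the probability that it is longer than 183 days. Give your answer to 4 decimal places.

0.5282

e^(−λ·365) = 0.28 ⇒ λ = −ln(0.28)/365 = 0.00348758.
P(X > 183) = e^(−0.00348758·183) = e^(−0.63823) ≈ 0.5282.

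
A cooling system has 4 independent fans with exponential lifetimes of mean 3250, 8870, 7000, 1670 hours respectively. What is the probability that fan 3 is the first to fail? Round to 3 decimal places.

0.123

Rates: λ_i = 1/mean_i → 0.000307692, 0.00011274, 0.000142857, 0.000598802; Σλ = 0.00116209.
P(fan 3 first) = λ_3/Σλ = 0.000142857/0.00116209 ≈ 0.123.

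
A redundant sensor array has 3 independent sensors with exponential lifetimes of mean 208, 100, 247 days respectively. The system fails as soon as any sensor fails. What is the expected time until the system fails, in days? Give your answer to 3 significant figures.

The first failure time is exponential with rate Σλ_i = 1/208 + 1/100 + 1/247 = 0.0188563 per day.
E[min] = 1/Σλ = 1/0.0188563 = 53.0327 days.

53.0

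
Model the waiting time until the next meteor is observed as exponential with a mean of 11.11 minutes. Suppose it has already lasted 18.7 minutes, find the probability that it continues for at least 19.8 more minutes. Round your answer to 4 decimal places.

0.1683

The rate is λ = 1/11.11 = 0.090009 per minute.
The exponential is memoryless, so the remaining time is again Exp(λ): the condition X > 18.7 is irrelevant.
P(X > 19.8) = e^(−1.7822) ≈ 0.1683.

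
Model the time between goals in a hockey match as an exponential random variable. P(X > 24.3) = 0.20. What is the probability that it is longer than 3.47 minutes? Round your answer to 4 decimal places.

e^(−λ·24.3) = 0.20 ⇒ λ = −ln(0.20)/24.3 = 0.066232.
P(X > 3.47) = e^(−0.066232·3.47) = e^(−0.22983) ≈ 0.7947.

0.7947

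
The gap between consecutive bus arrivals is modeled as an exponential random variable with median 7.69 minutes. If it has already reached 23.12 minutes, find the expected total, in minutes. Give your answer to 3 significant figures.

34.2

For an exponential, median = ln(2)/λ, so λ = ln 2 / 7.69 = 0.0901362 per minute.
By memorylessness, E[X | X > 23.12] = 23.12 + 1/λ = 23.12 + 11.0943 = 34.2143 minutes.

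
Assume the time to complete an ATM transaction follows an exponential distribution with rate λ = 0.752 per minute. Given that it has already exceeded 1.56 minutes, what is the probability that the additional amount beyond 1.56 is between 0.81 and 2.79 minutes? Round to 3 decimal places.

0.421

Memoryless: the residual past 1.56 is again Exp(λ).
P(0.81 < residual < 2.79) = e^(−λ·0.81) − e^(−λ·2.79) = 0.54383 − 0.12269 ≈ 0.421.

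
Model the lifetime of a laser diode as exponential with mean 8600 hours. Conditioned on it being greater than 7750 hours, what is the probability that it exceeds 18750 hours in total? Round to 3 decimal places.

0.278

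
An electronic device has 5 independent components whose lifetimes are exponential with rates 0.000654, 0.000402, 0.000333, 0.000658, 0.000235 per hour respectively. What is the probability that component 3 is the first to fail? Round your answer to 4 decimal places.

0.1459

The time to first failure is exponential with rate Σλ = 0.000654 + 0.000402 + 0.000333 + 0.000658 + 0.000235 = 0.002282.
P(component 3 first) = λ_3/Σλ = 0.000333/0.002282 ≈ 0.1459.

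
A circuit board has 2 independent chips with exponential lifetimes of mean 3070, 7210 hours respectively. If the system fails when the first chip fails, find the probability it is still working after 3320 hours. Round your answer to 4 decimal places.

The first failure time is exponential with rate Σλ_i = 1/3070 + 1/7210 = 0.000464429 per hour.
P(min > 3320) = e^(−0.000464429·3320) = e^(−1.5419) ≈ 0.2140.

0.2140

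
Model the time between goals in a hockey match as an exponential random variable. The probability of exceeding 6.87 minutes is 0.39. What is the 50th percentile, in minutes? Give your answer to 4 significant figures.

e^(−λ·6.87) = 0.39 ⇒ λ = −ln(0.39)/6.87 = 0.137061.
50th percentile: 1 − e^(−λt) = 0.5, t = −ln(0.5)/λ = 5.05722 minutes.

5.057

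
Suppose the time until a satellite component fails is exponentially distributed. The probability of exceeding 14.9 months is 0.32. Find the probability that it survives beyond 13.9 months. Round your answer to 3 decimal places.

0.345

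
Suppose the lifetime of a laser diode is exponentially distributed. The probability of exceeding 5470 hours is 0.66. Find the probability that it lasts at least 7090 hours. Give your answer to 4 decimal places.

0.5836

e^(−λ·5470) = 0.66 ⇒ λ = −ln(0.66)/5470 = 0.0000759626.
P(X > 7090) = e^(−0.0000759626·7090) = e^(−0.53857) ≈ 0.5836.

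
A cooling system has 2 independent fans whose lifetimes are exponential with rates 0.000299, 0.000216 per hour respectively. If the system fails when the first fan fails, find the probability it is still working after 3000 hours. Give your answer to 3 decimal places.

The time to first failure is exponential with rate Σλ = 0.000299 + 0.000216 = 0.000515.
P(min > 3000) = e^(−0.000515·3000) = e^(−1.545) ≈ 0.213.

0.213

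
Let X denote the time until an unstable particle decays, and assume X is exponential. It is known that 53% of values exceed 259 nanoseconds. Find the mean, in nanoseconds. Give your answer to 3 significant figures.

408

e^(−λ·259) = 0.53 ⇒ λ = −ln(0.53)/259 = 0.00245127.
Mean = 1/λ = 407.952 nanoseconds.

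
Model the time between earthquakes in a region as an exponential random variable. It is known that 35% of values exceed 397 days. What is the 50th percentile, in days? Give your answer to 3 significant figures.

e^(−λ·397) = 0.35 ⇒ λ = −ln(0.35)/397 = 0.00264439.
50th percentile: 1 − e^(−λt) = 0.5, t = −ln(0.5)/λ = 262.12 days.

262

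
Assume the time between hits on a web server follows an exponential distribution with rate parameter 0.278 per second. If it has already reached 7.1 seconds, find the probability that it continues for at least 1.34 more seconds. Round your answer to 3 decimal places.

0.689

The exponential is memoryless, so the remaining time is again Exp(λ): the condition X > 7.1 is irrelevant.
P(X > 1.34) = e^(−0.37252) ≈ 0.689.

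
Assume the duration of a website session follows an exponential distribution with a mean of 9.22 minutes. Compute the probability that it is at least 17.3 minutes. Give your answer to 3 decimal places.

The rate is λ = 1/9.22 = 0.10846 per minute.
P(X > 17.3) = e^(−λ·17.3) = e^(−1.8764) ≈ 0.153.

0.153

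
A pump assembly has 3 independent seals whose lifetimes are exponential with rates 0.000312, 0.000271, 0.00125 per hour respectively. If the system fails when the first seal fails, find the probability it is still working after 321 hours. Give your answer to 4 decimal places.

The time to first failure is exponential with rate Σλ = 0.000312 + 0.000271 + 0.00125 = 0.001833.
P(min > 321) = e^(−0.001833·321) = e^(−0.58839) ≈ 0.5552.

0.5552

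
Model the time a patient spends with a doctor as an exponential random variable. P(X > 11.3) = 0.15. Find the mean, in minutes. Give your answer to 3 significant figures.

e^(−λ·11.3) = 0.15 ⇒ λ = −ln(0.15)/11.3 = 0.167887.
Mean = 1/λ = 5.9564 minutes.

5.96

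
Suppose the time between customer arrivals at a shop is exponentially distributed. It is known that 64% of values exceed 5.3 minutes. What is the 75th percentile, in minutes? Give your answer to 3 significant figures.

16.5

e^(−λ·5.3) = 0.64 ⇒ λ = −ln(0.64)/5.3 = 0.0842051.
75th percentile: 1 − e^(−λt) = 0.75, t = −ln(0.25)/λ = 16.4633 minutes.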